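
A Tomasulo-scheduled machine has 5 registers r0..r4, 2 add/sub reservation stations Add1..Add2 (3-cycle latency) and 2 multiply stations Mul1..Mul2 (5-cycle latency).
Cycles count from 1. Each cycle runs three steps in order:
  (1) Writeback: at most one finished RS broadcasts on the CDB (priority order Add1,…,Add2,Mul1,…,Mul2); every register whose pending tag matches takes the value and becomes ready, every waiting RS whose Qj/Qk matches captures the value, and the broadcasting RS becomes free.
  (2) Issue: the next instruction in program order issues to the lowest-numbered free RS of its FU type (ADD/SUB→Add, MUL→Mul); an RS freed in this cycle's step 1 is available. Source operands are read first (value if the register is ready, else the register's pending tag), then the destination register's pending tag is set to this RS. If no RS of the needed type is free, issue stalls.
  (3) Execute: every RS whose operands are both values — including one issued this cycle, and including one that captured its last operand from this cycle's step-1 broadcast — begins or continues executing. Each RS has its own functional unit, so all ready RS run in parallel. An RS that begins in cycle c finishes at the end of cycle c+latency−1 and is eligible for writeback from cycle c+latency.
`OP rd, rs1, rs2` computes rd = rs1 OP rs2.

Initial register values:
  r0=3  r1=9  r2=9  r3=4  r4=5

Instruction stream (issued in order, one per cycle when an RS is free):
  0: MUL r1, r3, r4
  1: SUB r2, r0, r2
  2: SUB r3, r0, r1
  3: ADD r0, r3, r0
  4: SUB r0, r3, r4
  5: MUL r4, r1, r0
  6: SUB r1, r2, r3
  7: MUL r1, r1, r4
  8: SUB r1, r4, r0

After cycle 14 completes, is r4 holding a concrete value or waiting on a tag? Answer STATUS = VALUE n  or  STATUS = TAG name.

STATUS = TAG Mul1

  c1: issue MUL r1<-Mul1  regs: r0:3,r1:Mul1,r2:9,r3:4,r4:5
  c2: issue SUB r2<-Add1  regs: r0:3,r1:Mul1,r2:Add1,r3:4,r4:5
  c3: issue SUB r3<-Add2  regs: r0:3,r1:Mul1,r2:Add1,r3:Add2,r4:5
  c4: stall  regs: r0:3,r1:Mul1,r2:Add1,r3:Add2,r4:5
  c5: CDB Add1=-6; issue ADD r0<-Add1  regs: r0:Add1,r1:Mul1,r2:-6,r3:Add2,r4:5
  c6: CDB Mul1=20; stall  regs: r0:Add1,r1:20,r2:-6,r3:Add2,r4:5
  c7: stall  regs: r0:Add1,r1:20,r2:-6,r3:Add2,r4:5
  c8: stall  regs: r0:Add1,r1:20,r2:-6,r3:Add2,r4:5
  c9: CDB Add2=-17; issue SUB r0<-Add2  regs: r0:Add2,r1:20,r2:-6,r3:-17,r4:5
  c10: issue MUL r4<-Mul1  regs: r0:Add2,r1:20,r2:-6,r3:-17,r4:Mul1
  c11: stall  regs: r0:Add2,r1:20,r2:-6,r3:-17,r4:Mul1
  c12: CDB Add1=-14; issue SUB r1<-Add1  regs: r0:Add2,r1:Add1,r2:-6,r3:-17,r4:Mul1
  c13: CDB Add2=-22; issue MUL r1<-Mul2  regs: r0:-22,r1:Mul2,r2:-6,r3:-17,r4:Mul1
  c14: issue SUB r1<-Add2  regs: r0:-22,r1:Add2,r2:-6,r3:-17,r4:Mul1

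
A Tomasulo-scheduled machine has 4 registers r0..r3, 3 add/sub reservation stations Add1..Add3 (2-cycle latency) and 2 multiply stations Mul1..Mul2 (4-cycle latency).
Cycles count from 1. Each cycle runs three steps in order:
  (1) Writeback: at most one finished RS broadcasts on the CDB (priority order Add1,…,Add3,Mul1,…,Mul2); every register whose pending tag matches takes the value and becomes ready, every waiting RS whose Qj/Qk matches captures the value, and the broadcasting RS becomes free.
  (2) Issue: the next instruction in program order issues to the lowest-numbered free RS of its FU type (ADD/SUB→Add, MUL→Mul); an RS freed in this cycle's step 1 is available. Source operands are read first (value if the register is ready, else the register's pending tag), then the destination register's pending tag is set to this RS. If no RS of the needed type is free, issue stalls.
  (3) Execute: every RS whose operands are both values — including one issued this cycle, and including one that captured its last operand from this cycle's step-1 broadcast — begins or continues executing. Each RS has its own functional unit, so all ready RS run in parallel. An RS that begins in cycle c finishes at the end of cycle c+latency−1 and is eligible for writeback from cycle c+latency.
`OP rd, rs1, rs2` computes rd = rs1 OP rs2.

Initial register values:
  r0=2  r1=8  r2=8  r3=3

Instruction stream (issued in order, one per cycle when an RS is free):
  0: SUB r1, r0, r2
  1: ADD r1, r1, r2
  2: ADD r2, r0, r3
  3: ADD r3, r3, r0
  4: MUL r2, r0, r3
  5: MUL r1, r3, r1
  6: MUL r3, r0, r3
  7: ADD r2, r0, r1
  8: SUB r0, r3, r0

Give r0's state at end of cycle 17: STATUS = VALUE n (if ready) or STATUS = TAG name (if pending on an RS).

  c1: issue SUB r1<-Add1  regs: r0:2,r1:Add1,r2:8,r3:3
  c2: issue ADD r1<-Add2  regs: r0:2,r1:Add2,r2:8,r3:3
  c3: CDB Add1=-6; issue ADD r2<-Add1  regs: r0:2,r1:Add2,r2:Add1,r3:3
  c4: issue ADD r3<-Add3  regs: r0:2,r1:Add2,r2:Add1,r3:Add3
  c5: CDB Add1=5; issue MUL r2<-Mul1  regs: r0:2,r1:Add2,r2:Mul1,r3:Add3
  c6: CDB Add2=2; issue MUL r1<-Mul2  regs: r0:2,r1:Mul2,r2:Mul1,r3:Add3
  c7: CDB Add3=5; stall  regs: r0:2,r1:Mul2,r2:Mul1,r3:5
  c8: stall  regs: r0:2,r1:Mul2,r2:Mul1,r3:5
  c9: stall  regs: r0:2,r1:Mul2,r2:Mul1,r3:5
  c10: stall  regs: r0:2,r1:Mul2,r2:Mul1,r3:5
  c11: CDB Mul1=10; issue MUL r3<-Mul1  regs: r0:2,r1:Mul2,r2:10,r3:Mul1
  c12: CDB Mul2=10; issue ADD r2<-Add1  regs: r0:2,r1:10,r2:Add1,r3:Mul1
  c13: issue SUB r0<-Add2  regs: r0:Add2,r1:10,r2:Add1,r3:Mul1
  c14: CDB Add1=12  regs: r0:Add2,r1:10,r2:12,r3:Mul1
  c15: CDB Mul1=10  regs: r0:Add2,r1:10,r2:12,r3:10
  c16: -  regs: r0:Add2,r1:10,r2:12,r3:10
  c17: CDB Add2=8  regs: r0:8,r1:10,r2:12,r3:10

STATUS = VALUE 8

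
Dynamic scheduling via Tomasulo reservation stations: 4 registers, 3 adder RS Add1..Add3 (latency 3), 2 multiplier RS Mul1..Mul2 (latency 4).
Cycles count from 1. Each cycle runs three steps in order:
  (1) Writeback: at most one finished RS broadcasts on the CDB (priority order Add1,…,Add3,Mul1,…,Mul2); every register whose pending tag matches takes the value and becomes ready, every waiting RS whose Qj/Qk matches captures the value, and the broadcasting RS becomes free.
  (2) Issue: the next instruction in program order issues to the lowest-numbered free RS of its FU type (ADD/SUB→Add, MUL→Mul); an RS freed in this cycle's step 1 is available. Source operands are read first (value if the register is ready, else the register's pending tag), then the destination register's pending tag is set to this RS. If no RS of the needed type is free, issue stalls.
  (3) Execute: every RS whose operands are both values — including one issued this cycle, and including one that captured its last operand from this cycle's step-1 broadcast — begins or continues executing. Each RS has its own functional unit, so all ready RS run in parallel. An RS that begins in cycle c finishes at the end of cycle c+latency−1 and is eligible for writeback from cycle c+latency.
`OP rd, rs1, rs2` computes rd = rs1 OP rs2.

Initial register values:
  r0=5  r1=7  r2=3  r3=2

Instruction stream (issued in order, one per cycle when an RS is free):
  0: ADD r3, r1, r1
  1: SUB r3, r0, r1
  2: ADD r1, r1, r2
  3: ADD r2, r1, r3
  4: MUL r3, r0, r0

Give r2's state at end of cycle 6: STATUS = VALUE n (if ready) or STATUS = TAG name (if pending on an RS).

STATUS = TAG Add1

  c1: issue ADD r3<-Add1  regs: r0:5,r1:7,r2:3,r3:Add1
  c2: issue SUB r3<-Add2  regs: r0:5,r1:7,r2:3,r3:Add2
  c3: issue ADD r1<-Add3  regs: r0:5,r1:Add3,r2:3,r3:Add2
  c4: CDB Add1=14; issue ADD r2<-Add1  regs: r0:5,r1:Add3,r2:Add1,r3:Add2
  c5: CDB Add2=-2; issue MUL r3<-Mul1  regs: r0:5,r1:Add3,r2:Add1,r3:Mul1
  c6: CDB Add3=10  regs: r0:5,r1:10,r2:Add1,r3:Mul1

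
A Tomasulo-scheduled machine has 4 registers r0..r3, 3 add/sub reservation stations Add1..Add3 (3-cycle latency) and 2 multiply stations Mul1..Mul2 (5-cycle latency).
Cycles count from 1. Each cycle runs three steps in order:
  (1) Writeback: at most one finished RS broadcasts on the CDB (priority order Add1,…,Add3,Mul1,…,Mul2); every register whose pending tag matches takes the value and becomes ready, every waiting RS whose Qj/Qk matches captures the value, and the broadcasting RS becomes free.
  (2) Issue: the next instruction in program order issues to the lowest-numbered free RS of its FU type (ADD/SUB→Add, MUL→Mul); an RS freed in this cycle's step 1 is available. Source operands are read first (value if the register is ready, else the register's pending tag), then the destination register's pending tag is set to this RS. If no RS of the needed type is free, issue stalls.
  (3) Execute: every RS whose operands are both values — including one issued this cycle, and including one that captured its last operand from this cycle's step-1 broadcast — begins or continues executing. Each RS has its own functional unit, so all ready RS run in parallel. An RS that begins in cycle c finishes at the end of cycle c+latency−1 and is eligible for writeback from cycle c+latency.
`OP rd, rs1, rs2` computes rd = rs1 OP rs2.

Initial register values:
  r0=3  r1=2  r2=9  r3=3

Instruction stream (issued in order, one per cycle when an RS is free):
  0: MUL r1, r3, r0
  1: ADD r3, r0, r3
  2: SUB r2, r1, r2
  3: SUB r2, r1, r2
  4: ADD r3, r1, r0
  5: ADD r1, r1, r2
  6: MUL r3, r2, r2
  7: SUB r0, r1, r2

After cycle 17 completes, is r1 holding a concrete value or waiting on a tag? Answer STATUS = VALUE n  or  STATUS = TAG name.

cycle 1: issue MUL r1<-Mul1 // r0:3,r1:Mul1,r2:9,r3:3
cycle 2: issue ADD r3<-Add1 // r0:3,r1:Mul1,r2:9,r3:Add1
cycle 3: issue SUB r2<-Add2 // r0:3,r1:Mul1,r2:Add2,r3:Add1
cycle 4: issue SUB r2<-Add3 // r0:3,r1:Mul1,r2:Add3,r3:Add1
cycle 5: CDB Add1=6; issue ADD r3<-Add1 // r0:3,r1:Mul1,r2:Add3,r3:Add1
cycle 6: CDB Mul1=9; stall // r0:3,r1:9,r2:Add3,r3:Add1
cycle 7: stall // r0:3,r1:9,r2:Add3,r3:Add1
cycle 8: stall // r0:3,r1:9,r2:Add3,r3:Add1
cycle 9: CDB Add1=12; issue ADD r1<-Add1 // r0:3,r1:Add1,r2:Add3,r3:12
cycle 10: CDB Add2=0; issue MUL r3<-Mul1 // r0:3,r1:Add1,r2:Add3,r3:Mul1
cycle 11: issue SUB r0<-Add2 // r0:Add2,r1:Add1,r2:Add3,r3:Mul1
cycle 12: - // r0:Add2,r1:Add1,r2:Add3,r3:Mul1
cycle 13: CDB Add3=9 // r0:Add2,r1:Add1,r2:9,r3:Mul1
cycle 14: - // r0:Add2,r1:Add1,r2:9,r3:Mul1
cycle 15: - // r0:Add2,r1:Add1,r2:9,r3:Mul1
cycle 16: CDB Add1=18 // r0:Add2,r1:18,r2:9,r3:Mul1
cycle 17: - // r0:Add2,r1:18,r2:9,r3:Mul1

STATUS = VALUE 18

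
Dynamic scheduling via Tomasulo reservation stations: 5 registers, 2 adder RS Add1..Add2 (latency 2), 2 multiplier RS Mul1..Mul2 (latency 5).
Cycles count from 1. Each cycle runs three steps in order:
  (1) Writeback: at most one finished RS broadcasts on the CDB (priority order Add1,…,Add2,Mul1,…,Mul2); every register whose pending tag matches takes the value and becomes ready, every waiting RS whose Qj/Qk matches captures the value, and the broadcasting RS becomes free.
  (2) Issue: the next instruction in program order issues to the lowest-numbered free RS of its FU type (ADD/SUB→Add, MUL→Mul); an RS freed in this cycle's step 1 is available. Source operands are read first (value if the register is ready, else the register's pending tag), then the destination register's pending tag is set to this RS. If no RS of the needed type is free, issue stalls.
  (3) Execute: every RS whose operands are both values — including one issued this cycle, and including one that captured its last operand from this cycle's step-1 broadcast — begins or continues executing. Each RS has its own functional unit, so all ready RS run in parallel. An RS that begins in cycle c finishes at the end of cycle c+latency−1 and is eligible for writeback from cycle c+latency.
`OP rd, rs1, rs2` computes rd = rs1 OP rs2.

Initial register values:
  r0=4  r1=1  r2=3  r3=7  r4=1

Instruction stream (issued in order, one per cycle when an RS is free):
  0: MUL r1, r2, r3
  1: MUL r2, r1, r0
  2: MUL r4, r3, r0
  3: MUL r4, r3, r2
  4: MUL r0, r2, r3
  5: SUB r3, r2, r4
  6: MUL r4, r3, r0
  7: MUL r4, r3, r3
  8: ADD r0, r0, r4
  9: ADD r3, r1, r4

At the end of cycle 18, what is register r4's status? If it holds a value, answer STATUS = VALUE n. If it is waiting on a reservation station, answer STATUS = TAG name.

cycle 1: issue MUL r1<-Mul1 // r0:4,r1:Mul1,r2:3,r3:7,r4:1
cycle 2: issue MUL r2<-Mul2 // r0:4,r1:Mul1,r2:Mul2,r3:7,r4:1
cycle 3: stall // r0:4,r1:Mul1,r2:Mul2,r3:7,r4:1
cycle 4: stall // r0:4,r1:Mul1,r2:Mul2,r3:7,r4:1
cycle 5: stall // r0:4,r1:Mul1,r2:Mul2,r3:7,r4:1
cycle 6: CDB Mul1=21; issue MUL r4<-Mul1 // r0:4,r1:21,r2:Mul2,r3:7,r4:Mul1
cycle 7: stall // r0:4,r1:21,r2:Mul2,r3:7,r4:Mul1
cycle 8: stall // r0:4,r1:21,r2:Mul2,r3:7,r4:Mul1
cycle 9: stall // r0:4,r1:21,r2:Mul2,r3:7,r4:Mul1
cycle 10: stall // r0:4,r1:21,r2:Mul2,r3:7,r4:Mul1
cycle 11: CDB Mul1=28; issue MUL r4<-Mul1 // r0:4,r1:21,r2:Mul2,r3:7,r4:Mul1
cycle 12: CDB Mul2=84; issue MUL r0<-Mul2 // r0:Mul2,r1:21,r2:84,r3:7,r4:Mul1
cycle 13: issue SUB r3<-Add1 // r0:Mul2,r1:21,r2:84,r3:Add1,r4:Mul1
cycle 14: stall // r0:Mul2,r1:21,r2:84,r3:Add1,r4:Mul1
cycle 15: stall // r0:Mul2,r1:21,r2:84,r3:Add1,r4:Mul1
cycle 16: stall // r0:Mul2,r1:21,r2:84,r3:Add1,r4:Mul1
cycle 17: CDB Mul1=588; issue MUL r4<-Mul1 // r0:Mul2,r1:21,r2:84,r3:Add1,r4:Mul1
cycle 18: CDB Mul2=588; issue MUL r4<-Mul2 // r0:588,r1:21,r2:84,r3:Add1,r4:Mul2

STATUS = TAG Mul2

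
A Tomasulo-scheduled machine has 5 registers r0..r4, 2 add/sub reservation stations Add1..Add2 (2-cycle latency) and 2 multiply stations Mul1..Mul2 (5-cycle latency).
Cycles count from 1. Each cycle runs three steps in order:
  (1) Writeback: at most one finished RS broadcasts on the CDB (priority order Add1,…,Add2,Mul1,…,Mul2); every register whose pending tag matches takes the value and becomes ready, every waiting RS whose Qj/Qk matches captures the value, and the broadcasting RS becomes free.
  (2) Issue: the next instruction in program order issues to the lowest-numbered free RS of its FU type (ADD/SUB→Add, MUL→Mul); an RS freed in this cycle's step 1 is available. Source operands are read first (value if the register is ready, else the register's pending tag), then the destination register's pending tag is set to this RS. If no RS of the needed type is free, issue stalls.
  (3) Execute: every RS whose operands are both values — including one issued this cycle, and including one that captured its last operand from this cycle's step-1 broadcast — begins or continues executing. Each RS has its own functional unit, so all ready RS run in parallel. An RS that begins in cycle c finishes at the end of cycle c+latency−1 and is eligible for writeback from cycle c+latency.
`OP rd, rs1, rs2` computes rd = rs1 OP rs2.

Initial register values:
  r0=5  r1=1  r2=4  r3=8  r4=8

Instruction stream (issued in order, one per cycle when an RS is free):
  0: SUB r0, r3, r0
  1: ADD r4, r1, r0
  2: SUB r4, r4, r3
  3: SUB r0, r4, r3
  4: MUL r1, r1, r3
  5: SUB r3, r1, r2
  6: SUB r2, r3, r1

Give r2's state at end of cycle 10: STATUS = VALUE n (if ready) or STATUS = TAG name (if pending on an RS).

STATUS = TAG Add2

c1: issue SUB r0<-Add1 | r0:Add1,r1:1,r2:4,r3:8,r4:8
c2: issue ADD r4<-Add2 | r0:Add1,r1:1,r2:4,r3:8,r4:Add2
c3: CDB Add1=3; issue SUB r4<-Add1 | r0:3,r1:1,r2:4,r3:8,r4:Add1
c4: stall | r0:3,r1:1,r2:4,r3:8,r4:Add1
c5: CDB Add2=4; issue SUB r0<-Add2 | r0:Add2,r1:1,r2:4,r3:8,r4:Add1
c6: issue MUL r1<-Mul1 | r0:Add2,r1:Mul1,r2:4,r3:8,r4:Add1
c7: CDB Add1=-4; issue SUB r3<-Add1 | r0:Add2,r1:Mul1,r2:4,r3:Add1,r4:-4
c8: stall | r0:Add2,r1:Mul1,r2:4,r3:Add1,r4:-4
c9: CDB Add2=-12; issue SUB r2<-Add2 | r0:-12,r1:Mul1,r2:Add2,r3:Add1,r4:-4
c10: - | r0:-12,r1:Mul1,r2:Add2,r3:Add1,r4:-4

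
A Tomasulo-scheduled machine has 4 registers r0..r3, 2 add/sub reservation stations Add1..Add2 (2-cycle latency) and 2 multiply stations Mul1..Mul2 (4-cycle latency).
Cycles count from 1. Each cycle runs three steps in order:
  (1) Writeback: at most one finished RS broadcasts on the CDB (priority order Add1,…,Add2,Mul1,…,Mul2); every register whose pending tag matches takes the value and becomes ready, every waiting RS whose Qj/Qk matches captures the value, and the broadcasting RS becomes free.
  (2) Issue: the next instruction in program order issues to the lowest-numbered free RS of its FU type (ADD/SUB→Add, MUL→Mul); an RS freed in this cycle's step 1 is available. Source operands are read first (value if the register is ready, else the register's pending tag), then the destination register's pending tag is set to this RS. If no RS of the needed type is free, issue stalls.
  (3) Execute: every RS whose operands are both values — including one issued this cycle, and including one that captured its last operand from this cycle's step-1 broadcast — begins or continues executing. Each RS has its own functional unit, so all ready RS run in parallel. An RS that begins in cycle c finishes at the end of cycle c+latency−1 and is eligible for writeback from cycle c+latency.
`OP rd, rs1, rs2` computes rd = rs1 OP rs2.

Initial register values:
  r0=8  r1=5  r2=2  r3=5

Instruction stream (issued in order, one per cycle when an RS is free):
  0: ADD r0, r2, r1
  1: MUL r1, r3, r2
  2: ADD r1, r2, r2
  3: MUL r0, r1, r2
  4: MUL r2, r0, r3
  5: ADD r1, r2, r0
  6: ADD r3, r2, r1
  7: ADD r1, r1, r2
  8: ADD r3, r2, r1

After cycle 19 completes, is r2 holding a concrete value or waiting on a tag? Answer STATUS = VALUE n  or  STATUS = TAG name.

c1: issue ADD r0<-Add1 | r0:Add1,r1:5,r2:2,r3:5
c2: issue MUL r1<-Mul1 | r0:Add1,r1:Mul1,r2:2,r3:5
c3: CDB Add1=7; issue ADD r1<-Add1 | r0:7,r1:Add1,r2:2,r3:5
c4: issue MUL r0<-Mul2 | r0:Mul2,r1:Add1,r2:2,r3:5
c5: CDB Add1=4; stall | r0:Mul2,r1:4,r2:2,r3:5
c6: CDB Mul1=10; issue MUL r2<-Mul1 | r0:Mul2,r1:4,r2:Mul1,r3:5
c7: issue ADD r1<-Add1 | r0:Mul2,r1:Add1,r2:Mul1,r3:5
c8: issue ADD r3<-Add2 | r0:Mul2,r1:Add1,r2:Mul1,r3:Add2
c9: CDB Mul2=8; stall | r0:8,r1:Add1,r2:Mul1,r3:Add2
c10: stall | r0:8,r1:Add1,r2:Mul1,r3:Add2
c11: stall | r0:8,r1:Add1,r2:Mul1,r3:Add2
c12: stall | r0:8,r1:Add1,r2:Mul1,r3:Add2
c13: CDB Mul1=40; stall | r0:8,r1:Add1,r2:40,r3:Add2
c14: stall | r0:8,r1:Add1,r2:40,r3:Add2
c15: CDB Add1=48; issue ADD r1<-Add1 | r0:8,r1:Add1,r2:40,r3:Add2
c16: stall | r0:8,r1:Add1,r2:40,r3:Add2
c17: CDB Add1=88; issue ADD r3<-Add1 | r0:8,r1:88,r2:40,r3:Add1
c18: CDB Add2=88 | r0:8,r1:88,r2:40,r3:Add1
c19: CDB Add1=128 | r0:8,r1:88,r2:40,r3:128

STATUS = VALUE 40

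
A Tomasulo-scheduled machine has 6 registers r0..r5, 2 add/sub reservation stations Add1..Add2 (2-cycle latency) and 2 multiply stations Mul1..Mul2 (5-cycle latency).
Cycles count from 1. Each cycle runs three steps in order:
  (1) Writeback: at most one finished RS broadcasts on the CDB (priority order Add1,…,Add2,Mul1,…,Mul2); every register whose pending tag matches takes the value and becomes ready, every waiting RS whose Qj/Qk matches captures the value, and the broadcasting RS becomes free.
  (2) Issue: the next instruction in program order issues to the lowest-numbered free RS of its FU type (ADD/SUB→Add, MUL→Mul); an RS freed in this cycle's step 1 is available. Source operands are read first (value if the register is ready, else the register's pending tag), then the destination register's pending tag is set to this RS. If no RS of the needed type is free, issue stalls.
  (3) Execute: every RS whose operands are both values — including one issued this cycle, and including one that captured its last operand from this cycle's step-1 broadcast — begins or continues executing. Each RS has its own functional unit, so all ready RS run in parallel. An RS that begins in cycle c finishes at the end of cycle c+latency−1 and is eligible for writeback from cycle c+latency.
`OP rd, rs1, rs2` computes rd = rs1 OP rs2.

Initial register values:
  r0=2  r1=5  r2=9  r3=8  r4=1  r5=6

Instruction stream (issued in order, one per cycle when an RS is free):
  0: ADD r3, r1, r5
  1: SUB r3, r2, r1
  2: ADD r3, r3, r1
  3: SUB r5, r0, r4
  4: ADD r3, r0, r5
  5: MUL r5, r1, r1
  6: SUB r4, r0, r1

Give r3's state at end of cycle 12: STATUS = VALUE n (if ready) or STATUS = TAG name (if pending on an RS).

STATUS = VALUE 3

c1: issue ADD r3<-Add1 | r0:2,r1:5,r2:9,r3:Add1,r4:1,r5:6
c2: issue SUB r3<-Add2 | r0:2,r1:5,r2:9,r3:Add2,r4:1,r5:6
c3: CDB Add1=11; issue ADD r3<-Add1 | r0:2,r1:5,r2:9,r3:Add1,r4:1,r5:6
c4: CDB Add2=4; issue SUB r5<-Add2 | r0:2,r1:5,r2:9,r3:Add1,r4:1,r5:Add2
c5: stall | r0:2,r1:5,r2:9,r3:Add1,r4:1,r5:Add2
c6: CDB Add1=9; issue ADD r3<-Add1 | r0:2,r1:5,r2:9,r3:Add1,r4:1,r5:Add2
c7: CDB Add2=1; issue MUL r5<-Mul1 | r0:2,r1:5,r2:9,r3:Add1,r4:1,r5:Mul1
c8: issue SUB r4<-Add2 | r0:2,r1:5,r2:9,r3:Add1,r4:Add2,r5:Mul1
c9: CDB Add1=3 | r0:2,r1:5,r2:9,r3:3,r4:Add2,r5:Mul1
c10: CDB Add2=-3 | r0:2,r1:5,r2:9,r3:3,r4:-3,r5:Mul1
c11: - | r0:2,r1:5,r2:9,r3:3,r4:-3,r5:Mul1
c12: CDB Mul1=25 | r0:2,r1:5,r2:9,r3:3,r4:-3,r5:25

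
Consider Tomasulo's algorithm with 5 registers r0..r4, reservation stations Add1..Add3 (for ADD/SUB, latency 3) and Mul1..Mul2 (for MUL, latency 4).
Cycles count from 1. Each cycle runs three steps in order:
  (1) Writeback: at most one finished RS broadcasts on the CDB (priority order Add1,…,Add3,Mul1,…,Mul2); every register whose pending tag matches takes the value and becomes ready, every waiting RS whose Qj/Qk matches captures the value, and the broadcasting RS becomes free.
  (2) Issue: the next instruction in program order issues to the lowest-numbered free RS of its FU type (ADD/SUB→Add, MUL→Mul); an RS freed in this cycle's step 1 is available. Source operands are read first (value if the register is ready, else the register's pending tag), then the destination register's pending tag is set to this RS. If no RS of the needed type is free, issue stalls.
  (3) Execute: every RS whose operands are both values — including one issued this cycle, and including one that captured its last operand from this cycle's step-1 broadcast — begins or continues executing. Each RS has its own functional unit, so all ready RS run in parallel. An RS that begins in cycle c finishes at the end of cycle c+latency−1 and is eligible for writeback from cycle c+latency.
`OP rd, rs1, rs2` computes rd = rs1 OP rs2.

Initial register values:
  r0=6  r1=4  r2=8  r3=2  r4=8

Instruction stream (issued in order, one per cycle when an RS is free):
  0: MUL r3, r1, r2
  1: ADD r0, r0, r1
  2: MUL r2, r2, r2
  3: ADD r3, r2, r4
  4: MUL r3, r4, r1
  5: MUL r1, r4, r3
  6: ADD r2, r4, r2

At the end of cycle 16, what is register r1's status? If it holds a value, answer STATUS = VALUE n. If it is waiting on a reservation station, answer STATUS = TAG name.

  c1: issue MUL r3<-Mul1  regs: r0:6,r1:4,r2:8,r3:Mul1,r4:8
  c2: issue ADD r0<-Add1  regs: r0:Add1,r1:4,r2:8,r3:Mul1,r4:8
  c3: issue MUL r2<-Mul2  regs: r0:Add1,r1:4,r2:Mul2,r3:Mul1,r4:8
  c4: issue ADD r3<-Add2  regs: r0:Add1,r1:4,r2:Mul2,r3:Add2,r4:8
  c5: CDB Add1=10; stall  regs: r0:10,r1:4,r2:Mul2,r3:Add2,r4:8
  c6: CDB Mul1=32; issue MUL r3<-Mul1  regs: r0:10,r1:4,r2:Mul2,r3:Mul1,r4:8
  c7: CDB Mul2=64; issue MUL r1<-Mul2  regs: r0:10,r1:Mul2,r2:64,r3:Mul1,r4:8
  c8: issue ADD r2<-Add1  regs: r0:10,r1:Mul2,r2:Add1,r3:Mul1,r4:8
  c9: -  regs: r0:10,r1:Mul2,r2:Add1,r3:Mul1,r4:8
  c10: CDB Add2=72  regs: r0:10,r1:Mul2,r2:Add1,r3:Mul1,r4:8
  c11: CDB Add1=72  regs: r0:10,r1:Mul2,r2:72,r3:Mul1,r4:8
  c12: CDB Mul1=32  regs: r0:10,r1:Mul2,r2:72,r3:32,r4:8
  c13: -  regs: r0:10,r1:Mul2,r2:72,r3:32,r4:8
  c14: -  regs: r0:10,r1:Mul2,r2:72,r3:32,r4:8
  c15: -  regs: r0:10,r1:Mul2,r2:72,r3:32,r4:8
  c16: CDB Mul2=256  regs: r0:10,r1:256,r2:72,r3:32,r4:8

STATUS = VALUE 256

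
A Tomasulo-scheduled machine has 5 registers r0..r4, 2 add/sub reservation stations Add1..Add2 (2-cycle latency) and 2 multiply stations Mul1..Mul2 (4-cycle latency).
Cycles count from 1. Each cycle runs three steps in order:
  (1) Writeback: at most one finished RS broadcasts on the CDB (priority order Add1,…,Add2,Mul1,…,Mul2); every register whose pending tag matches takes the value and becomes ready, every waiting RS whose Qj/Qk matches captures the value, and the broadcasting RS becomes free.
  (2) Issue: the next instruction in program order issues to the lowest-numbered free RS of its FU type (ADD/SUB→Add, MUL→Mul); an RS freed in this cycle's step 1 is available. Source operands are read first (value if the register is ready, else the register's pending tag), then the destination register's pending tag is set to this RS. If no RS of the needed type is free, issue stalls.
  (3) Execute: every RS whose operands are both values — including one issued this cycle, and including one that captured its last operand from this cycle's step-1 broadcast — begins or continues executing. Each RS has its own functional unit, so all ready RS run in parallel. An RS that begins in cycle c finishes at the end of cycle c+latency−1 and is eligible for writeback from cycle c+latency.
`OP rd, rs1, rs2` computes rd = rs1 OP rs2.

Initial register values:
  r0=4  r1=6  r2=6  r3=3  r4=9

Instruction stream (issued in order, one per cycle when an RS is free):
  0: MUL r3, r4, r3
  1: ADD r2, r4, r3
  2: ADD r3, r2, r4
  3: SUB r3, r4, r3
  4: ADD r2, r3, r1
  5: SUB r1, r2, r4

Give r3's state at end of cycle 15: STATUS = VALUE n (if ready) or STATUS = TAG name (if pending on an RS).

  c1: issue MUL r3<-Mul1  regs: r0:4,r1:6,r2:6,r3:Mul1,r4:9
  c2: issue ADD r2<-Add1  regs: r0:4,r1:6,r2:Add1,r3:Mul1,r4:9
  c3: issue ADD r3<-Add2  regs: r0:4,r1:6,r2:Add1,r3:Add2,r4:9
  c4: stall  regs: r0:4,r1:6,r2:Add1,r3:Add2,r4:9
  c5: CDB Mul1=27; stall  regs: r0:4,r1:6,r2:Add1,r3:Add2,r4:9
  c6: stall  regs: r0:4,r1:6,r2:Add1,r3:Add2,r4:9
  c7: CDB Add1=36; issue SUB r3<-Add1  regs: r0:4,r1:6,r2:36,r3:Add1,r4:9
  c8: stall  regs: r0:4,r1:6,r2:36,r3:Add1,r4:9
  c9: CDB Add2=45; issue ADD r2<-Add2  regs: r0:4,r1:6,r2:Add2,r3:Add1,r4:9
  c10: stall  regs: r0:4,r1:6,r2:Add2,r3:Add1,r4:9
  c11: CDB Add1=-36; issue SUB r1<-Add1  regs: r0:4,r1:Add1,r2:Add2,r3:-36,r4:9
  c12: -  regs: r0:4,r1:Add1,r2:Add2,r3:-36,r4:9
  c13: CDB Add2=-30  regs: r0:4,r1:Add1,r2:-30,r3:-36,r4:9
  c14: -  regs: r0:4,r1:Add1,r2:-30,r3:-36,r4:9
  c15: CDB Add1=-39  regs: r0:4,r1:-39,r2:-30,r3:-36,r4:9

STATUS = VALUE -36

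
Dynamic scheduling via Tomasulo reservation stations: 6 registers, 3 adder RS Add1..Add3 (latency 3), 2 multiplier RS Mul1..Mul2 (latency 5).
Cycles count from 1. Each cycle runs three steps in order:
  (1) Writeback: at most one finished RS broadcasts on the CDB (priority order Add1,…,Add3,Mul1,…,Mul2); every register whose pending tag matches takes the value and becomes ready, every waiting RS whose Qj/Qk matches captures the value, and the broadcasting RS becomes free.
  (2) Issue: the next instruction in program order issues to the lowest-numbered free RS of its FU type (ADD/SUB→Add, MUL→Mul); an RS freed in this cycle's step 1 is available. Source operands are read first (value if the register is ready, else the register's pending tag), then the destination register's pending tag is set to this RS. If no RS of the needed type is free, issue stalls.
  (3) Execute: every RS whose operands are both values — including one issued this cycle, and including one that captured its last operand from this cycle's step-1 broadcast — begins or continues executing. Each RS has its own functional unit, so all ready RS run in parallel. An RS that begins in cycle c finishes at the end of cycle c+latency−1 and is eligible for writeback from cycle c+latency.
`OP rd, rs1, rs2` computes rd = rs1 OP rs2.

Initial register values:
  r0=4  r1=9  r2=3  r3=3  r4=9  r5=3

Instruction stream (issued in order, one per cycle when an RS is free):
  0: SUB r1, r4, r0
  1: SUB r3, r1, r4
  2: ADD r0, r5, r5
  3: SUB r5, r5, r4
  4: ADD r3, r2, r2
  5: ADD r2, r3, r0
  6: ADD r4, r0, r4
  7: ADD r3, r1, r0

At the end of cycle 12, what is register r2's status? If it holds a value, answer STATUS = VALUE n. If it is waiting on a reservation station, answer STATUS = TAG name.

  c1: issue SUB r1<-Add1  regs: r0:4,r1:Add1,r2:3,r3:3,r4:9,r5:3
  c2: issue SUB r3<-Add2  regs: r0:4,r1:Add1,r2:3,r3:Add2,r4:9,r5:3
  c3: issue ADD r0<-Add3  regs: r0:Add3,r1:Add1,r2:3,r3:Add2,r4:9,r5:3
  c4: CDB Add1=5; issue SUB r5<-Add1  regs: r0:Add3,r1:5,r2:3,r3:Add2,r4:9,r5:Add1
  c5: stall  regs: r0:Add3,r1:5,r2:3,r3:Add2,r4:9,r5:Add1
  c6: CDB Add3=6; issue ADD r3<-Add3  regs: r0:6,r1:5,r2:3,r3:Add3,r4:9,r5:Add1
  c7: CDB Add1=-6; issue ADD r2<-Add1  regs: r0:6,r1:5,r2:Add1,r3:Add3,r4:9,r5:-6
  c8: CDB Add2=-4; issue ADD r4<-Add2  regs: r0:6,r1:5,r2:Add1,r3:Add3,r4:Add2,r5:-6
  c9: CDB Add3=6; issue ADD r3<-Add3  regs: r0:6,r1:5,r2:Add1,r3:Add3,r4:Add2,r5:-6
  c10: -  regs: r0:6,r1:5,r2:Add1,r3:Add3,r4:Add2,r5:-6
  c11: CDB Add2=15  regs: r0:6,r1:5,r2:Add1,r3:Add3,r4:15,r5:-6
  c12: CDB Add1=12  regs: r0:6,r1:5,r2:12,r3:Add3,r4:15,r5:-6

STATUS = VALUE 12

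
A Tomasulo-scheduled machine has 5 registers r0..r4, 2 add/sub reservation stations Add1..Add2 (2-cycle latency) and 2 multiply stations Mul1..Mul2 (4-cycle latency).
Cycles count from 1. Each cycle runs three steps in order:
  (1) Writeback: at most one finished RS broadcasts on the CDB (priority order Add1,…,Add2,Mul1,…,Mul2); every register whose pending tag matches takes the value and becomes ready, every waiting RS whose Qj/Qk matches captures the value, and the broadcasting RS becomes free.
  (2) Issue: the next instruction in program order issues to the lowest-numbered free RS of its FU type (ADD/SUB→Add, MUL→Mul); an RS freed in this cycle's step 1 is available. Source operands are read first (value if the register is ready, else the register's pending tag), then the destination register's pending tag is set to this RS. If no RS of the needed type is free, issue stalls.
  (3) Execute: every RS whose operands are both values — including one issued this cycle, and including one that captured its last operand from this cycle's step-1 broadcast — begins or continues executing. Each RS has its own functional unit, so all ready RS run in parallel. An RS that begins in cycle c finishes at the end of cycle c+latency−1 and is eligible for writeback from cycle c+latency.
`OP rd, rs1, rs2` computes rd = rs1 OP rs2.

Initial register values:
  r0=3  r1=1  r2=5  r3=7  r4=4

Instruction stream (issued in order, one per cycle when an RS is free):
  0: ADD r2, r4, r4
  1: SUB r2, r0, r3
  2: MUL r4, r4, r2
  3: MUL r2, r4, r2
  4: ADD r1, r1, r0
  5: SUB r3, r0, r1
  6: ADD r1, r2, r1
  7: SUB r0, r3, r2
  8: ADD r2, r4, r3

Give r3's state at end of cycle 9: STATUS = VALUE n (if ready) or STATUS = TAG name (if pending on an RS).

STATUS = VALUE -1

c1: issue ADD r2<-Add1 | r0:3,r1:1,r2:Add1,r3:7,r4:4
c2: issue SUB r2<-Add2 | r0:3,r1:1,r2:Add2,r3:7,r4:4
c3: CDB Add1=8; issue MUL r4<-Mul1 | r0:3,r1:1,r2:Add2,r3:7,r4:Mul1
c4: CDB Add2=-4; issue MUL r2<-Mul2 | r0:3,r1:1,r2:Mul2,r3:7,r4:Mul1
c5: issue ADD r1<-Add1 | r0:3,r1:Add1,r2:Mul2,r3:7,r4:Mul1
c6: issue SUB r3<-Add2 | r0:3,r1:Add1,r2:Mul2,r3:Add2,r4:Mul1
c7: CDB Add1=4; issue ADD r1<-Add1 | r0:3,r1:Add1,r2:Mul2,r3:Add2,r4:Mul1
c8: CDB Mul1=-16; stall | r0:3,r1:Add1,r2:Mul2,r3:Add2,r4:-16
c9: CDB Add2=-1; issue SUB r0<-Add2 | r0:Add2,r1:Add1,r2:Mul2,r3:-1,r4:-16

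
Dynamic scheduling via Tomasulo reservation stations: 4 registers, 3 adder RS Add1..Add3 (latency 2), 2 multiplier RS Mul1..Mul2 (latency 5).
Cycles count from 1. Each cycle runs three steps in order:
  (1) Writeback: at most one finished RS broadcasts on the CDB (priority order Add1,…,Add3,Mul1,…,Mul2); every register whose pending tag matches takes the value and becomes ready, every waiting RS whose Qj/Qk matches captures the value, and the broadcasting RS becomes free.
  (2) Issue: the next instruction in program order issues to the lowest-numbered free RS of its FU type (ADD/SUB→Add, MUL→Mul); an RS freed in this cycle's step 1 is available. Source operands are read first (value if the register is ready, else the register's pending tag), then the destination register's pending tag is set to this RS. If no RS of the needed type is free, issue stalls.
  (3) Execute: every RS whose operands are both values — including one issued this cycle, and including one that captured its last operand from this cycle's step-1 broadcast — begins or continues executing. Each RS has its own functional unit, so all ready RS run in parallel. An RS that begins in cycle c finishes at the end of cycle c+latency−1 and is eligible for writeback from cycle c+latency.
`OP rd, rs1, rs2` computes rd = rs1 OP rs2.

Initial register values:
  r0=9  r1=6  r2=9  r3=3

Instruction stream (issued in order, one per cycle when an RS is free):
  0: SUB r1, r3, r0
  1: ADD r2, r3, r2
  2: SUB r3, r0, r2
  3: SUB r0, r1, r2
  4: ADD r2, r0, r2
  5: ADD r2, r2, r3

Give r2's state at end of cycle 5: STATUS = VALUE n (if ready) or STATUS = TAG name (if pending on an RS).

cycle 1: issue SUB r1<-Add1 // r0:9,r1:Add1,r2:9,r3:3
cycle 2: issue ADD r2<-Add2 // r0:9,r1:Add1,r2:Add2,r3:3
cycle 3: CDB Add1=-6; issue SUB r3<-Add1 // r0:9,r1:-6,r2:Add2,r3:Add1
cycle 4: CDB Add2=12; issue SUB r0<-Add2 // r0:Add2,r1:-6,r2:12,r3:Add1
cycle 5: issue ADD r2<-Add3 // r0:Add2,r1:-6,r2:Add3,r3:Add1

STATUS = TAG Add3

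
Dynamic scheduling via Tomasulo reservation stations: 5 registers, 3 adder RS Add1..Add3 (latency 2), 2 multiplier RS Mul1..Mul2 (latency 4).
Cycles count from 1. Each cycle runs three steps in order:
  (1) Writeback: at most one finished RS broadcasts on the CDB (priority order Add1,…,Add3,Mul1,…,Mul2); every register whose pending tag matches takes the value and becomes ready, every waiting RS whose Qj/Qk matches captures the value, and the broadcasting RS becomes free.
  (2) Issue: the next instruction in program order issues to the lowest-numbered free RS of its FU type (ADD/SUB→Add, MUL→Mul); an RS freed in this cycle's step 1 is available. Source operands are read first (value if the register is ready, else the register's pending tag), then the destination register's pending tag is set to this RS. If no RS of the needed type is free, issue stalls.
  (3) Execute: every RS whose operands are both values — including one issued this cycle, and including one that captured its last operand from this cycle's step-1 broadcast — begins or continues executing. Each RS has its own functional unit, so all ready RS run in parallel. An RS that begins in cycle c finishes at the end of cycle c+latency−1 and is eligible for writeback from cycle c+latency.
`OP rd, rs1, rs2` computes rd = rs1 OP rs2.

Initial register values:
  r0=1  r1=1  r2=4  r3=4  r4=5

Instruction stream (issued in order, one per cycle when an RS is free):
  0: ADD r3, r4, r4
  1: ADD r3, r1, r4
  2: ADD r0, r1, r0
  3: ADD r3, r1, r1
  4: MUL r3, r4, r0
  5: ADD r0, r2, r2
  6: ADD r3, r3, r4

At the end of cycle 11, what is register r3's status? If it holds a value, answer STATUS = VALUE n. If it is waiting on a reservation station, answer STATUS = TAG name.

  c1: issue ADD r3<-Add1  regs: r0:1,r1:1,r2:4,r3:Add1,r4:5
  c2: issue ADD r3<-Add2  regs: r0:1,r1:1,r2:4,r3:Add2,r4:5
  c3: CDB Add1=10; issue ADD r0<-Add1  regs: r0:Add1,r1:1,r2:4,r3:Add2,r4:5
  c4: CDB Add2=6; issue ADD r3<-Add2  regs: r0:Add1,r1:1,r2:4,r3:Add2,r4:5
  c5: CDB Add1=2; issue MUL r3<-Mul1  regs: r0:2,r1:1,r2:4,r3:Mul1,r4:5
  c6: CDB Add2=2; issue ADD r0<-Add1  regs: r0:Add1,r1:1,r2:4,r3:Mul1,r4:5
  c7: issue ADD r3<-Add2  regs: r0:Add1,r1:1,r2:4,r3:Add2,r4:5
  c8: CDB Add1=8  regs: r0:8,r1:1,r2:4,r3:Add2,r4:5
  c9: CDB Mul1=10  regs: r0:8,r1:1,r2:4,r3:Add2,r4:5
  c10: -  regs: r0:8,r1:1,r2:4,r3:Add2,r4:5
  c11: CDB Add2=15  regs: r0:8,r1:1,r2:4,r3:15,r4:5

STATUS = VALUE 15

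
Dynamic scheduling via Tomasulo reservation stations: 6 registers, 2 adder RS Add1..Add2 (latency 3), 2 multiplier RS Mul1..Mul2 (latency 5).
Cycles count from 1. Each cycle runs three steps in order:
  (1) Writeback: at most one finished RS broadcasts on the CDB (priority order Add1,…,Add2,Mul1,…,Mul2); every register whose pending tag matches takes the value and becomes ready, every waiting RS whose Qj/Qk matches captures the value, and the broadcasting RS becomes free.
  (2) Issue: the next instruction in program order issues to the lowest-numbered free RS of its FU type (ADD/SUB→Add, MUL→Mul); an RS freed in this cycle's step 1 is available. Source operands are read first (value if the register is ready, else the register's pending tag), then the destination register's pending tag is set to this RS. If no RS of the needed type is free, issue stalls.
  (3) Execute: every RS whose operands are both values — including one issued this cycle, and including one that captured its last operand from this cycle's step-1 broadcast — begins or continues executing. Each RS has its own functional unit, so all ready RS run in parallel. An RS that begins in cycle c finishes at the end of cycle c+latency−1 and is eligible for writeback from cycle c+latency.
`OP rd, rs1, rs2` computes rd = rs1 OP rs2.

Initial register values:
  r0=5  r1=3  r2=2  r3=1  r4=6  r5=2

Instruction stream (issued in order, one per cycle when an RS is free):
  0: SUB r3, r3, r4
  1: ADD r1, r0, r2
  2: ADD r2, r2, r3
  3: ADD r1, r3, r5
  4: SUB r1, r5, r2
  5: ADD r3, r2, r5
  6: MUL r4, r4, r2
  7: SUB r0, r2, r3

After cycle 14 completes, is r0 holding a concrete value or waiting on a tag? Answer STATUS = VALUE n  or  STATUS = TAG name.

cycle 1: issue SUB r3<-Add1 // r0:5,r1:3,r2:2,r3:Add1,r4:6,r5:2
cycle 2: issue ADD r1<-Add2 // r0:5,r1:Add2,r2:2,r3:Add1,r4:6,r5:2
cycle 3: stall // r0:5,r1:Add2,r2:2,r3:Add1,r4:6,r5:2
cycle 4: CDB Add1=-5; issue ADD r2<-Add1 // r0:5,r1:Add2,r2:Add1,r3:-5,r4:6,r5:2
cycle 5: CDB Add2=7; issue ADD r1<-Add2 // r0:5,r1:Add2,r2:Add1,r3:-5,r4:6,r5:2
cycle 6: stall // r0:5,r1:Add2,r2:Add1,r3:-5,r4:6,r5:2
cycle 7: CDB Add1=-3; issue SUB r1<-Add1 // r0:5,r1:Add1,r2:-3,r3:-5,r4:6,r5:2
cycle 8: CDB Add2=-3; issue ADD r3<-Add2 // r0:5,r1:Add1,r2:-3,r3:Add2,r4:6,r5:2
cycle 9: issue MUL r4<-Mul1 // r0:5,r1:Add1,r2:-3,r3:Add2,r4:Mul1,r5:2
cycle 10: CDB Add1=5; issue SUB r0<-Add1 // r0:Add1,r1:5,r2:-3,r3:Add2,r4:Mul1,r5:2
cycle 11: CDB Add2=-1 // r0:Add1,r1:5,r2:-3,r3:-1,r4:Mul1,r5:2
cycle 12: - // r0:Add1,r1:5,r2:-3,r3:-1,r4:Mul1,r5:2
cycle 13: - // r0:Add1,r1:5,r2:-3,r3:-1,r4:Mul1,r5:2
cycle 14: CDB Add1=-2 // r0:-2,r1:5,r2:-3,r3:-1,r4:Mul1,r5:2

STATUS = VALUE -2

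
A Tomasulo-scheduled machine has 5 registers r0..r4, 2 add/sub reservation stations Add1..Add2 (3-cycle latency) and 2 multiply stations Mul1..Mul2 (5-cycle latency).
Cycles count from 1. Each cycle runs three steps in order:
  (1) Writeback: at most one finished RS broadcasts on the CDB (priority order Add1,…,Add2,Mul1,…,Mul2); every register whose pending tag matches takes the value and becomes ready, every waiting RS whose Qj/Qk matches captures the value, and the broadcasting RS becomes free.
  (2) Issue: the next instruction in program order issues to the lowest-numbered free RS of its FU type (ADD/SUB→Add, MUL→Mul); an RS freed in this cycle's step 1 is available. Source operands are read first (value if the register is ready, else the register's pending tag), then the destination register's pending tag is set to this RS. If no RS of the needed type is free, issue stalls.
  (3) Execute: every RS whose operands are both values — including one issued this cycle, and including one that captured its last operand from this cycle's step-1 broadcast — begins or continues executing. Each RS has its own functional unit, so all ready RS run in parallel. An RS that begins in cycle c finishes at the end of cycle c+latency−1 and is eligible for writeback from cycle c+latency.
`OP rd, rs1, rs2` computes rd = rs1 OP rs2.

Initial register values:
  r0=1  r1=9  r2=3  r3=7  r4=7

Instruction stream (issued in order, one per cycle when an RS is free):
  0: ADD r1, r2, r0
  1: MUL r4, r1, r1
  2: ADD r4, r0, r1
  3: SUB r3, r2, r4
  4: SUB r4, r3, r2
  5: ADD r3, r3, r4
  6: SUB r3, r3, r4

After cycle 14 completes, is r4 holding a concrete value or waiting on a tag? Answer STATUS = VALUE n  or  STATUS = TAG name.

cycle 1: issue ADD r1<-Add1 // r0:1,r1:Add1,r2:3,r3:7,r4:7
cycle 2: issue MUL r4<-Mul1 // r0:1,r1:Add1,r2:3,r3:7,r4:Mul1
cycle 3: issue ADD r4<-Add2 // r0:1,r1:Add1,r2:3,r3:7,r4:Add2
cycle 4: CDB Add1=4; issue SUB r3<-Add1 // r0:1,r1:4,r2:3,r3:Add1,r4:Add2
cycle 5: stall // r0:1,r1:4,r2:3,r3:Add1,r4:Add2
cycle 6: stall // r0:1,r1:4,r2:3,r3:Add1,r4:Add2
cycle 7: CDB Add2=5; issue SUB r4<-Add2 // r0:1,r1:4,r2:3,r3:Add1,r4:Add2
cycle 8: stall // r0:1,r1:4,r2:3,r3:Add1,r4:Add2
cycle 9: CDB Mul1=16; stall // r0:1,r1:4,r2:3,r3:Add1,r4:Add2
cycle 10: CDB Add1=-2; issue ADD r3<-Add1 // r0:1,r1:4,r2:3,r3:Add1,r4:Add2
cycle 11: stall // r0:1,r1:4,r2:3,r3:Add1,r4:Add2
cycle 12: stall // r0:1,r1:4,r2:3,r3:Add1,r4:Add2
cycle 13: CDB Add2=-5; issue SUB r3<-Add2 // r0:1,r1:4,r2:3,r3:Add2,r4:-5
cycle 14: - // r0:1,r1:4,r2:3,r3:Add2,r4:-5

STATUS = VALUE -5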